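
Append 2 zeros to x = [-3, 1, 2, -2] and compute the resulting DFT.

Original 4-point DFT: [-2, -5-3i, 0, -5+3i]
Zero-padded 6-point DFT provides frequency interpolation.

DFT_6([x, 0, ...]) = [-2, -1.5000-2.5981i, -6.5000+0.8660i, 0, -6.5000-0.8660i, -1.5000+2.5981i]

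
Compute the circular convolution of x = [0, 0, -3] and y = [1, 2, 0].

(x ⊛ y)[n] = Σ(m=0 to 2) x[m] · y[(n-m) mod 3]

Computing each output sample:
(x ⊛ y)[0] = -6
(x ⊛ y)[1] = 0
(x ⊛ y)[2] = -3

x ⊛ y = [-6, 0, -3]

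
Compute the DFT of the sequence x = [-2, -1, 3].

X[k] = Σ(n=0 to 2) x[n] · ω_3^(nk)
where ω_3 = e^(-2πi/3)

Computing each X[k]:
X[0] = 0
X[1] = -3.0000+3.4641i
X[2] = -3.0000-3.4641i

X = [0, -3.0000+3.4641i, -3.0000-3.4641i]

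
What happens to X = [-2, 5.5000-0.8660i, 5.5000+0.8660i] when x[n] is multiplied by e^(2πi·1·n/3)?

Modulation property: DFT(ω_3^(-1n)·x[n]) = X[(k-1) mod 3], so circularly shift X by 1 positions.

X[k-1] = [5.5000+0.8660i, -2, 5.5000-0.8660i]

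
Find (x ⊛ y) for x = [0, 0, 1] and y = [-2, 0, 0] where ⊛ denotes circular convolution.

(x ⊛ y)[n] = Σ(m=0 to 2) x[m] · y[(n-m) mod 3]

Computing each output sample:
(x ⊛ y)[0] = 0
(x ⊛ y)[1] = 0
(x ⊛ y)[2] = -2

x ⊛ y = [0, 0, -2]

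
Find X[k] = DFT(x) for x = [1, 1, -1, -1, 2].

X[k] = Σ(n=0 to 4) x[n] · ω_5^(nk)
where ω_5 = e^(-2πi/5)

Computing each X[k]:
X[0] = 2
X[1] = 3.5451+0.9511i
X[2] = -2.0451+0.5878i
X[3] = -2.0451-0.5878i
X[4] = 3.5451-0.9511i

X = [2, 3.5451+0.9511i, -2.0451+0.5878i, -2.0451-0.5878i, 3.5451-0.9511i]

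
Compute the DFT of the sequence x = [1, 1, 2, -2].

X[k] = Σ(n=0 to 3) x[n] · ω_4^(nk)
where ω_4 = e^(-2πi/4)

Computing each X[k]:
X[0] = 2
X[1] = -1-3i
X[2] = 4
X[3] = -1+3i

X = [2, -1-3i, 4, -1+3i]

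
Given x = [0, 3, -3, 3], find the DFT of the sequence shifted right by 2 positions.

Time shift by 2: X_shifted[k] = ω_4^(2k) · X[k]
Shifted x = [-3, 3, 0, 3]

DFT(x[n-2]) = [3, -3, -9, -3]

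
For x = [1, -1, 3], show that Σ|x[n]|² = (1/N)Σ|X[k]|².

Time domain:
Σ|x[n]|² = |1|² + |-1|² + |3|² = 11.0000

Frequency domain:
(1/3)Σ|X[k]|² = (1/3)(|3|² + |3.4641i|² + |-3.4641i|²) = (1/3)·33.0000 = 11.0000

Both sides agree, confirming Parseval's theorem.

Σ|x[n]|² = (1/N)Σ|X[k]|² = 11.0000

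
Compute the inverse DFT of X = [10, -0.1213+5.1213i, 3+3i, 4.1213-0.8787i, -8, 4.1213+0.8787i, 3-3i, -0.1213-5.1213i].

x[n] = (1/8) Σ(k=0 to 7) X[k] · e^(2πikn/8)

Computing each x[n]:
x[0] = 2
x[1] = 0
x[2] = -2
x[3] = 3
x[4] = 0
x[5] = 3
x[6] = 1
x[7] = 3

x = [2, 0, -2, 3, 0, 3, 1, 3]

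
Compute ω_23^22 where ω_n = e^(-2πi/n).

ω_23^22 = e^(-2πi·22/23)
= cos(-2π·22/23) + i·sin(-2π·22/23)
= cos(-44π/23) + i·sin(-44π/23)

ω_23^22 = cos(-44π/23) + i·sin(-44π/23) = 0.9629+0.2698i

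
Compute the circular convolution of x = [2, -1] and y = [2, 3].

(x ⊛ y)[n] = Σ(m=0 to 1) x[m] · y[(n-m) mod 2]

Computing each output sample:
(x ⊛ y)[0] = 1
(x ⊛ y)[1] = 4

x ⊛ y = [1, 4]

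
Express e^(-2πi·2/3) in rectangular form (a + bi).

ω_3^2 = e^(-2πi·2/3)
= cos(-2π·2/3) + i·sin(-2π·2/3)
= cos(-4π/3) + i·sin(-4π/3)

ω_3^2 = cos(-4π/3) + i·sin(-4π/3) = -0.5000+0.8660i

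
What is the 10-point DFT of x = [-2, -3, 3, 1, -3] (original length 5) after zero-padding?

Original 5-point DFT: [-4, -7.0902-1.1756i, 4.0902+1.9021i, 4.0902-1.9021i, -7.0902+1.1756i]
Zero-padded 10-point DFT provides frequency interpolation.

DFT_10([x, 0, ...]) = [-4, -1.3820-0.2775i, -7.0902-1.1756i, -3.6180+8.0575i, 4.0902+1.9021i, 0, 4.0902-1.9021i, -3.6180-8.0575i, -7.0902+1.1756i, -1.3820+0.2775i]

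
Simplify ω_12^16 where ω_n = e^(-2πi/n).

Since ω_12^12 = 1, powers reduce modulo 12.
16 mod 12 = 4
So ω_12^16 = ω_12^4 = e^(-2πi·4/12)

ω_12^16 = ω_12^4 = -0.5000-0.8660i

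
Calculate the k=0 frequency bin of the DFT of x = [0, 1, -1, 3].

X[0] = Σ(n=0 to 3) x[n] · ω_4^0 = Σ x[n]
= (0) + (1) + (-1) + (3)

X[0] = 3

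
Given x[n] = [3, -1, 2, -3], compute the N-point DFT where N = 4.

X[k] = Σ(n=0 to 3) x[n] · ω_4^(nk)
where ω_4 = e^(-2πi/4)

Computing each X[k]:
X[0] = 1
X[1] = 1-2i
X[2] = 9
X[3] = 1+2i

X = [1, 1-2i, 9, 1+2i]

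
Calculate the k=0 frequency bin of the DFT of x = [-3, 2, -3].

X[0] = Σ(n=0 to 2) x[n] · ω_3^0 = Σ x[n]
= (-3) + (2) + (-3)

X[0] = -4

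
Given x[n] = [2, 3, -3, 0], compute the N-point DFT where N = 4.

X[k] = Σ(n=0 to 3) x[n] · ω_4^(nk)
where ω_4 = e^(-2πi/4)

Computing each X[k]:
X[0] = 2
X[1] = 5-3i
X[2] = -4
X[3] = 5+3i

X = [2, 5-3i, -4, 5+3i]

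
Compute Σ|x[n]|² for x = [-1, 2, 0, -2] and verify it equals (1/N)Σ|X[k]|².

Time domain:
Σ|x[n]|² = |-1|² + |2|² + |0|² + |-2|² = 9.0000

Frequency domain:
(1/4)Σ|X[k]|² = (1/4)(|-1|² + |-1-4i|² + |-1|² + |-1+4i|²) = (1/4)·36.0000 = 9.0000

Both sides agree, confirming Parseval's theorem.

Σ|x[n]|² = (1/N)Σ|X[k]|² = 9.0000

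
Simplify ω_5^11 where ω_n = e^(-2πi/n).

Since ω_5^5 = 1, powers reduce modulo 5.
11 mod 5 = 1
So ω_5^11 = ω_5^1 = e^(-2πi·1/5)

ω_5^11 = ω_5^1 = 0.3090-0.9511i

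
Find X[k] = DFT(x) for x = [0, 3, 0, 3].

X[k] = Σ(n=0 to 3) x[n] · ω_4^(nk)
where ω_4 = e^(-2πi/4)

Computing each X[k]:
X[0] = 6
X[1] = 0
X[2] = -6
X[3] = 0

X = [6, 0, -6, 0]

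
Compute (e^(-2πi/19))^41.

Since ω_19^19 = 1, powers reduce modulo 19.
41 mod 19 = 3
So ω_19^41 = ω_19^3 = e^(-2πi·3/19)

ω_19^41 = ω_19^3 = 0.5469-0.8372i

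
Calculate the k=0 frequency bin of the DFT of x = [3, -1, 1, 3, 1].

X[0] = Σ(n=0 to 4) x[n] · ω_5^0 = Σ x[n]
= (3) + (-1) + (1) + (3) + (1)

X[0] = 7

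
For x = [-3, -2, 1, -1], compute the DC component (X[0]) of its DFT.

X[0] = Σ(n=0 to 3) x[n] · ω_4^0 = Σ x[n]
= (-3) + (-2) + (1) + (-1)

X[0] = -5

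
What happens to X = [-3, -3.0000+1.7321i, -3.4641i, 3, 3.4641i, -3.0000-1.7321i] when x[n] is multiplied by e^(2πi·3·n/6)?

Modulation property: DFT(ω_6^(-3n)·x[n]) = X[(k-3) mod 6], so circularly shift X by 3 positions.

X[k-3] = [3, 3.4641i, -3.0000-1.7321i, -3, -3.0000+1.7321i, -3.4641i]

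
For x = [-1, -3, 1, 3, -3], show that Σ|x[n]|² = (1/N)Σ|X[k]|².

Time domain:
Σ|x[n]|² = |-1|² + |-3|² + |1|² + |3|² + |-3|² = 29.0000

Frequency domain:
(1/5)Σ|X[k]|² = (1/5)(|-3|² + |-6.0902+1.1756i|² + |5.0902-1.9021i|² + |5.0902+1.9021i|² + |-6.0902-1.1756i|²) = (1/5)·145.0000 = 29.0000

Both sides agree, confirming Parseval's theorem.

Σ|x[n]|² = (1/N)Σ|X[k]|² = 29.0000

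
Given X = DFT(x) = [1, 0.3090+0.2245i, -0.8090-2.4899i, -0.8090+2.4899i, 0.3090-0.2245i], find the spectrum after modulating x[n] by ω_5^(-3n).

Modulation property: DFT(ω_5^(-3n)·x[n]) = X[(k-3) mod 5], so circularly shift X by 3 positions.

X[k-3] = [-0.8090-2.4899i, -0.8090+2.4899i, 0.3090-0.2245i, 1, 0.3090+0.2245i]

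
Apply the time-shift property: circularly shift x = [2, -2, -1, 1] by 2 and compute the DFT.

Time shift by 2: X_shifted[k] = ω_4^(2k) · X[k]
Shifted x = [-1, 1, 2, -2]

DFT(x[n-2]) = [0, -3-3i, 2, -3+3i]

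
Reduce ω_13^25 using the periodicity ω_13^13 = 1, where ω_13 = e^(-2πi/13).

Since ω_13^13 = 1, powers reduce modulo 13.
25 mod 13 = 12
So ω_13^25 = ω_13^12 = e^(-2πi·12/13)

ω_13^25 = ω_13^12 = 0.8855+0.4647i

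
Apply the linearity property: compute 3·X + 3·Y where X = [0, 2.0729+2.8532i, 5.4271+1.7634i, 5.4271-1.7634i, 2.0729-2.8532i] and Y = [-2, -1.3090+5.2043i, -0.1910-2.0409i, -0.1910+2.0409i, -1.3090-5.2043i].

By linearity: DFT(3x + 3y) = 3·DFT(x) + 3·DFT(y)
= 3·[0, 2.0729+2.8532i, 5.4271+1.7634i, 5.4271-1.7634i, 2.0729-2.8532i] + 3·[-2, -1.3090+5.2043i, -0.1910-2.0409i, -0.1910+2.0409i, -1.3090-5.2043i]

Computing element-wise:
Z[0] = 3·(0) + 3·(-2) = -6
Z[1] = 3·(2.0729+2.8532i) + 3·(-1.3090+5.2043i) = 2.2917+24.1725i
Z[2] = 3·(5.4271+1.7634i) + 3·(-0.1910-2.0409i) = 15.7083-0.8325i
Z[3] = 3·(5.4271-1.7634i) + 3·(-0.1910+2.0409i) = 15.7083+0.8325i
Z[4] = 3·(2.0729-2.8532i) + 3·(-1.3090-5.2043i) = 2.2917-24.1725i

DFT(3x + 3y) = 3·X + 3·Y = [-6, 2.2917+24.1725i, 15.7083-0.8325i, 15.7083+0.8325i, 2.2917-24.1725i]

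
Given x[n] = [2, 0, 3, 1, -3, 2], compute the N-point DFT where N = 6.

X[k] = Σ(n=0 to 5) x[n] · ω_6^(nk)
where ω_6 = e^(-2πi/6)

Computing each X[k]:
X[0] = 5
X[1] = 2.0000-3.4641i
X[2] = 2.0000+6.9282i
X[3] = -1
X[4] = 2.0000-6.9282i
X[5] = 2.0000+3.4641i

X = [5, 2.0000-3.4641i, 2.0000+6.9282i, -1, 2.0000-6.9282i, 2.0000+3.4641i]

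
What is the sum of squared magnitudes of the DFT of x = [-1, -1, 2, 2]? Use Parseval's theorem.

Parseval: Σ|x[n]|² = (1/N)Σ|X[k]|², so Σ|X[k]|² = N·Σ|x[n]|² = 4·10.0000

Σ|X[k]|² = N·Σ|x[n]|² = 4·10.0000 = 40.0000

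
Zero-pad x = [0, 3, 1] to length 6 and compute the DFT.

Original 3-point DFT: [4, -2.0000-1.7321i, -2.0000+1.7321i]
Zero-padded 6-point DFT provides frequency interpolation.

DFT_6([x, 0, ...]) = [4, 1.0000-3.4641i, -2.0000-1.7321i, -2, -2.0000+1.7321i, 1.0000+3.4641i]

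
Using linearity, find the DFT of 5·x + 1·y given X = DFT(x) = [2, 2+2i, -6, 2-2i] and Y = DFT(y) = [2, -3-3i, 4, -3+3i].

By linearity: DFT(5x + 1y) = 5·DFT(x) + 1·DFT(y)
= 5·[2, 2+2i, -6, 2-2i] + 1·[2, -3-3i, 4, -3+3i]

Computing element-wise:
Z[0] = 5·(2) + 1·(2) = 12
Z[1] = 5·(2+2i) + 1·(-3-3i) = 7+7i
Z[2] = 5·(-6) + 1·(4) = -26
Z[3] = 5·(2-2i) + 1·(-3+3i) = 7-7i

DFT(5x + 1y) = 5·X + 1·Y = [12, 7+7i, -26, 7-7i]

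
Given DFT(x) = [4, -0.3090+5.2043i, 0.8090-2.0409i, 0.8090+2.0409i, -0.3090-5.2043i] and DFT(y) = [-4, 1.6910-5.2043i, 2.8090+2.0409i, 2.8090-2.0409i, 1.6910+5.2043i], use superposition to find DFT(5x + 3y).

By linearity: DFT(5x + 3y) = 5·DFT(x) + 3·DFT(y)
= 5·[4, -0.3090+5.2043i, 0.8090-2.0409i, 0.8090+2.0409i, -0.3090-5.2043i] + 3·[-4, 1.6910-5.2043i, 2.8090+2.0409i, 2.8090-2.0409i, 1.6910+5.2043i]

Computing element-wise:
Z[0] = 5·(4) + 3·(-4) = 8
Z[1] = 5·(-0.3090+5.2043i) + 3·(1.6910-5.2043i) = 3.5280+10.4086i
Z[2] = 5·(0.8090-2.0409i) + 3·(2.8090+2.0409i) = 12.4720-4.0818i
Z[3] = 5·(0.8090+2.0409i) + 3·(2.8090-2.0409i) = 12.4720+4.0818i
Z[4] = 5·(-0.3090-5.2043i) + 3·(1.6910+5.2043i) = 3.5280-10.4086i

DFT(5x + 3y) = 5·X + 3·Y = [8, 3.5280+10.4086i, 12.4720-4.0818i, 12.4720+4.0818i, 3.5280-10.4086i]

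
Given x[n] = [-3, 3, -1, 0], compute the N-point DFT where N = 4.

X[k] = Σ(n=0 to 3) x[n] · ω_4^(nk)
where ω_4 = e^(-2πi/4)

Computing each X[k]:
X[0] = -1
X[1] = -2-3i
X[2] = -7
X[3] = -2+3i

X = [-1, -2-3i, -7, -2+3i]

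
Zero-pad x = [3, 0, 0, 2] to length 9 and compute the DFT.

Original 4-point DFT: [5, 3+2i, 1, 3-2i]
Zero-padded 9-point DFT provides frequency interpolation.

DFT_9([x, 0, ...]) = [5, 2.0000-1.7321i, 2.0000+1.7321i, 5, 2.0000-1.7321i, 2.0000+1.7321i, 5, 2.0000-1.7321i, 2.0000+1.7321i]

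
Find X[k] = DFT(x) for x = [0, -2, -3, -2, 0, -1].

X[k] = Σ(n=0 to 5) x[n] · ω_6^(nk)
where ω_6 = e^(-2πi/6)

Computing each X[k]:
X[0] = -8
X[1] = 2.0000+3.4641i
X[2] = 1.0000-1.7321i
X[3] = 2
X[4] = 1.0000+1.7321i
X[5] = 2.0000-3.4641i

X = [-8, 2.0000+3.4641i, 1.0000-1.7321i, 2, 1.0000+1.7321i, 2.0000-3.4641i]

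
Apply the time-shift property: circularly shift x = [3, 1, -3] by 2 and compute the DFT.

Time shift by 2: X_shifted[k] = ω_3^(2k) · X[k]
Shifted x = [1, -3, 3]

DFT(x[n-2]) = [1, 1.0000+5.1962i, 1.0000-5.1962i]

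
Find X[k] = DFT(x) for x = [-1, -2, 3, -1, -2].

X[k] = Σ(n=0 to 4) x[n] · ω_5^(nk)
where ω_5 = e^(-2πi/5)

Computing each X[k]:
X[0] = -3
X[1] = -3.8541-2.3511i
X[2] = 2.8541+3.8042i
X[3] = 2.8541-3.8042i
X[4] = -3.8541+2.3511i

X = [-3, -3.8541-2.3511i, 2.8541+3.8042i, 2.8541-3.8042i, -3.8541+2.3511i]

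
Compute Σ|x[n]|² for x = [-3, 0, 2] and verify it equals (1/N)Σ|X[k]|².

Time domain:
Σ|x[n]|² = |-3|² + |0|² + |2|² = 13.0000

Frequency domain:
(1/3)Σ|X[k]|² = (1/3)(|-1|² + |-4.0000+1.7321i|² + |-4.0000-1.7321i|²) = (1/3)·39.0000 = 13.0000

Both sides agree, confirming Parseval's theorem.

Σ|x[n]|² = (1/N)Σ|X[k]|² = 13.0000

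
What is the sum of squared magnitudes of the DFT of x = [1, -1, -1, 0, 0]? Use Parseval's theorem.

Parseval: Σ|x[n]|² = (1/N)Σ|X[k]|², so Σ|X[k]|² = N·Σ|x[n]|² = 5·3.0000

Σ|X[k]|² = N·Σ|x[n]|² = 5·3.0000 = 15.0000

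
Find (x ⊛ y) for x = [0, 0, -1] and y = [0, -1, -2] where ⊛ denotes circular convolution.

(x ⊛ y)[n] = Σ(m=0 to 2) x[m] · y[(n-m) mod 3]

Computing each output sample:
(x ⊛ y)[0] = 1
(x ⊛ y)[1] = 2
(x ⊛ y)[2] = 0

x ⊛ y = [1, 2, 0]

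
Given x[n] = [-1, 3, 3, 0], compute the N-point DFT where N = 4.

X[k] = Σ(n=0 to 3) x[n] · ω_4^(nk)
where ω_4 = e^(-2πi/4)

Computing each X[k]:
X[0] = 5
X[1] = -4-3i
X[2] = -1
X[3] = -4+3i

X = [5, -4-3i, -1, -4+3i]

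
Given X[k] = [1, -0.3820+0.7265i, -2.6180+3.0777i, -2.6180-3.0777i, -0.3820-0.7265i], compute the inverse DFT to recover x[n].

x[n] = (1/5) Σ(k=0 to 4) X[k] · e^(2πikn/5)

Computing each x[n]:
x[0] = -1
x[1] = 0
x[2] = 1
x[3] = -1
x[4] = 2

x = [-1, 0, 1, -1, 2]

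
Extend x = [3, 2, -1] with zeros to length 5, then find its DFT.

Original 3-point DFT: [4, 2.5000-2.5981i, 2.5000+2.5981i]
Zero-padded 5-point DFT provides frequency interpolation.

DFT_5([x, 0, ...]) = [4, 4.4271-1.3143i, 1.0729-2.1266i, 1.0729+2.1266i, 4.4271+1.3143i]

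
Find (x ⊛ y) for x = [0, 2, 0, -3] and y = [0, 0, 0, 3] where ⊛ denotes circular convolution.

(x ⊛ y)[n] = Σ(m=0 to 3) x[m] · y[(n-m) mod 4]

Computing each output sample:
(x ⊛ y)[0] = 6
(x ⊛ y)[1] = 0
(x ⊛ y)[2] = -9
(x ⊛ y)[3] = 0

x ⊛ y = [6, 0, -9, 0]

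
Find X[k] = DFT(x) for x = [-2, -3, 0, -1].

X[k] = Σ(n=0 to 3) x[n] · ω_4^(nk)
where ω_4 = e^(-2πi/4)

Computing each X[k]:
X[0] = -6
X[1] = -2+2i
X[2] = 2
X[3] = -2-2i

X = [-6, -2+2i, 2, -2-2i]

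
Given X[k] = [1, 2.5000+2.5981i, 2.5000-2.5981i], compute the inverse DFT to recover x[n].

x[n] = (1/3) Σ(k=0 to 2) X[k] · e^(2πikn/3)

Computing each x[n]:
x[0] = 2
x[1] = -2
x[2] = 1

x = [2, -2, 1]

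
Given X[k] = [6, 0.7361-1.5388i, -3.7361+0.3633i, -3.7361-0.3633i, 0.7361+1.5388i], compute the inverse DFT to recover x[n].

x[n] = (1/5) Σ(k=0 to 4) X[k] · e^(2πikn/5)

Computing each x[n]:
x[0] = 0
x[1] = 3
x[2] = 1
x[3] = 0
x[4] = 2

x = [0, 3, 1, 0, 2]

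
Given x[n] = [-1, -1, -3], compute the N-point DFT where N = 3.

X[k] = Σ(n=0 to 2) x[n] · ω_3^(nk)
where ω_3 = e^(-2πi/3)

Computing each X[k]:
X[0] = -5
X[1] = 1.0000-1.7321i
X[2] = 1.0000+1.7321i

X = [-5, 1.0000-1.7321i, 1.0000+1.7321i]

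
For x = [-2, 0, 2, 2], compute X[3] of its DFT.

X[3] = Σ(n=0 to 3) x[n] · ω_4^(3n) where ω_4 = e^(-2πi/4)
= (-2)·ω_4^0 + (0)·ω_4^3 + (2)·ω_4^6 + (2)·ω_4^9

X[3] = -4-2i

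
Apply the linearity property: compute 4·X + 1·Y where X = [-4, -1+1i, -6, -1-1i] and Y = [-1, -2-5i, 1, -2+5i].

By linearity: DFT(4x + 1y) = 4·DFT(x) + 1·DFT(y)
= 4·[-4, -1+1i, -6, -1-1i] + 1·[-1, -2-5i, 1, -2+5i]

Computing element-wise:
Z[0] = 4·(-4) + 1·(-1) = -17
Z[1] = 4·(-1+1i) + 1·(-2-5i) = -6-1i
Z[2] = 4·(-6) + 1·(1) = -23
Z[3] = 4·(-1-1i) + 1·(-2+5i) = -6+1i

DFT(4x + 1y) = 4·X + 1·Y = [-17, -6-1i, -23, -6+1i]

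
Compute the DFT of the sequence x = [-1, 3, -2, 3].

X[k] = Σ(n=0 to 3) x[n] · ω_4^(nk)
where ω_4 = e^(-2πi/4)

Computing each X[k]:
X[0] = 3
X[1] = 1
X[2] = -9
X[3] = 1

X = [3, 1, -9, 1]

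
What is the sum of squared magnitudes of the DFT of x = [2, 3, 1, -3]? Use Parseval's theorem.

Parseval: Σ|x[n]|² = (1/N)Σ|X[k]|², so Σ|X[k]|² = N·Σ|x[n]|² = 4·23.0000

Σ|X[k]|² = N·Σ|x[n]|² = 4·23.0000 = 92.0000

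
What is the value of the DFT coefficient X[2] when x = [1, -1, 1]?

X[2] = Σ(n=0 to 2) x[n] · ω_3^(2n) where ω_3 = e^(-2πi/3)
= (1)·ω_3^0 + (-1)·ω_3^2 + (1)·ω_3^4

X[2] = 1.0000-1.7321i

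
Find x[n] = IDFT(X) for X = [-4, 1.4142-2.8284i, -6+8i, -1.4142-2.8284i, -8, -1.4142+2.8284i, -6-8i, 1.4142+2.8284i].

x[n] = (1/8) Σ(k=0 to 7) X[k] · e^(2πikn/8)

Computing each x[n]:
x[0] = -3
x[1] = 0
x[2] = 0
x[3] = 3
x[4] = -3
x[5] = -3
x[6] = 0
x[7] = 2

x = [-3, 0, 0, 3, -3, -3, 0, 2]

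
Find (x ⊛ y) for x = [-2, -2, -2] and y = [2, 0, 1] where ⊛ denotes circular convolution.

(x ⊛ y)[n] = Σ(m=0 to 2) x[m] · y[(n-m) mod 3]

Computing each output sample:
(x ⊛ y)[0] = -6
(x ⊛ y)[1] = -6
(x ⊛ y)[2] = -6

x ⊛ y = [-6, -6, -6]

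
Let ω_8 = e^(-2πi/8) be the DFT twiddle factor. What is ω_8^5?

ω_8^5 = e^(-2πi·5/8)
= cos(-2π·5/8) + i·sin(-2π·5/8)
= cos(-10π/8) + i·sin(-10π/8)

ω_8^5 = cos(-10π/8) + i·sin(-10π/8) = -0.7071+0.7071i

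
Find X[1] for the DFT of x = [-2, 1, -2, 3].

X[1] = Σ(n=0 to 3) x[n] · ω_4^(1n) where ω_4 = e^(-2πi/4)
= (-2)·ω_4^0 + (1)·ω_4^1 + (-2)·ω_4^2 + (3)·ω_4^3

X[1] = 2i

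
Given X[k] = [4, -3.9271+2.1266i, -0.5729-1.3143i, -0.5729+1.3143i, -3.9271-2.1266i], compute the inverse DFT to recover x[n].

x[n] = (1/5) Σ(k=0 to 4) X[k] · e^(2πikn/5)

Computing each x[n]:
x[0] = -1
x[1] = 0
x[2] = 1
x[3] = 3
x[4] = 1

x = [-1, 0, 1, 3, 1]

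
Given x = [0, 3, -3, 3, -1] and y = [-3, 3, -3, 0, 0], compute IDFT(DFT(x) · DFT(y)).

(x ⊛ y)[n] = Σ(m=0 to 4) x[m] · y[(n-m) mod 5]

Computing each output sample:
(x ⊛ y)[0] = -12
(x ⊛ y)[1] = -6
(x ⊛ y)[2] = 18
(x ⊛ y)[3] = -27
(x ⊛ y)[4] = 21

x ⊛ y = [-12, -6, 18, -27, 21]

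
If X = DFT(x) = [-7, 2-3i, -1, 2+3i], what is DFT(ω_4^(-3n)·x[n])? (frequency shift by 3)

Modulation property: DFT(ω_4^(-3n)·x[n]) = X[(k-3) mod 4], so circularly shift X by 3 positions.

X[k-3] = [2-3i, -1, 2+3i, -7]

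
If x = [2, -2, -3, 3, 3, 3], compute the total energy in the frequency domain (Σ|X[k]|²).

Parseval: Σ|x[n]|² = (1/N)Σ|X[k]|², so Σ|X[k]|² = N·Σ|x[n]|² = 6·44.0000

Σ|X[k]|² = N·Σ|x[n]|² = 6·44.0000 = 264.0000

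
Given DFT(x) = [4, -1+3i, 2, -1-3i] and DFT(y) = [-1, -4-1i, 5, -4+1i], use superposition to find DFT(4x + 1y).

By linearity: DFT(4x + 1y) = 4·DFT(x) + 1·DFT(y)
= 4·[4, -1+3i, 2, -1-3i] + 1·[-1, -4-1i, 5, -4+1i]

Computing element-wise:
Z[0] = 4·(4) + 1·(-1) = 15
Z[1] = 4·(-1+3i) + 1·(-4-1i) = -8+11i
Z[2] = 4·(2) + 1·(5) = 13
Z[3] = 4·(-1-3i) + 1·(-4+1i) = -8-11i

DFT(4x + 1y) = 4·X + 1·Y = [15, -8+11i, 13, -8-11i]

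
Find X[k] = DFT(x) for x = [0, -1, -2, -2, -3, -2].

X[k] = Σ(n=0 to 5) x[n] · ω_6^(nk)
where ω_6 = e^(-2πi/6)

Computing each X[k]:
X[0] = -10
X[1] = 3.0000-1.7321i
X[2] = 2
X[3] = 0
X[4] = 2
X[5] = 3.0000+1.7321i

X = [-10, 3.0000-1.7321i, 2, 0, 2, 3.0000+1.7321i]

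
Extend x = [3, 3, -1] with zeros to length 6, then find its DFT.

Original 3-point DFT: [5, 2.0000-3.4641i, 2.0000+3.4641i]
Zero-padded 6-point DFT provides frequency interpolation.

DFT_6([x, 0, ...]) = [5, 5.0000-1.7321i, 2.0000-3.4641i, -1, 2.0000+3.4641i, 5.0000+1.7321i]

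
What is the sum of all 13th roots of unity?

Sum of all nth roots of unity equals 0 for n > 1 (geometric series with r ≠ 1).

0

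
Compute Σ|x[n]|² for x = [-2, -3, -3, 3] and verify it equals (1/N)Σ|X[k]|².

Time domain:
Σ|x[n]|² = |-2|² + |-3|² + |-3|² + |3|² = 31.0000

Frequency domain:
(1/4)Σ|X[k]|² = (1/4)(|-5|² + |1+6i|² + |-5|² + |1-6i|²) = (1/4)·124.0000 = 31.0000

Both sides agree, confirming Parseval's theorem.

Σ|x[n]|² = (1/N)Σ|X[k]|² = 31.0000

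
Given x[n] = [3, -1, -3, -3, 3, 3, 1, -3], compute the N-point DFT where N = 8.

X[k] = Σ(n=0 to 7) x[n] · ω_8^(nk)
where ω_8 = e^(-2πi/8)

Computing each X[k]:
X[0] = 0
X[1] = -2.8284+6.8284i
X[2] = 8-8i
X[3] = 2.8284-1.1716i
X[4] = 8
X[5] = 2.8284+1.1716i
X[6] = 8+8i
X[7] = -2.8284-6.8284i

X = [0, -2.8284+6.8284i, 8-8i, 2.8284-1.1716i, 8, 2.8284+1.1716i, 8+8i, -2.8284-6.8284i]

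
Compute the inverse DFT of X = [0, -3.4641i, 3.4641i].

x[n] = (1/3) Σ(k=0 to 2) X[k] · e^(2πikn/3)

Computing each x[n]:
x[0] = 0
x[1] = 2
x[2] = -2

x = [0, 2, -2]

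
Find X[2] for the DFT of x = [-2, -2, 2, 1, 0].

X[2] = Σ(n=0 to 4) x[n] · ω_5^(2n) where ω_5 = e^(-2πi/5)
= (-2)·ω_5^0 + (-2)·ω_5^2 + (2)·ω_5^4 + (1)·ω_5^6 + (0)·ω_5^8

X[2] = 0.5451+2.1266i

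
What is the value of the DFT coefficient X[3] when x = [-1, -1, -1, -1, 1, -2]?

X[3] = Σ(n=0 to 5) x[n] · ω_6^(3n) where ω_6 = e^(-2πi/6)
= (-1)·ω_6^0 + (-1)·ω_6^3 + (-1)·ω_6^6 + (-1)·ω_6^9 + (1)·ω_6^12 + (-2)·ω_6^15

X[3] = 3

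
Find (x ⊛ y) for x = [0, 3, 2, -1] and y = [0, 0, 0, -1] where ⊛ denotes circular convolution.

(x ⊛ y)[n] = Σ(m=0 to 3) x[m] · y[(n-m) mod 4]

Computing each output sample:
(x ⊛ y)[0] = -3
(x ⊛ y)[1] = -2
(x ⊛ y)[2] = 1
(x ⊛ y)[3] = 0

x ⊛ y = [-3, -2, 1, 0]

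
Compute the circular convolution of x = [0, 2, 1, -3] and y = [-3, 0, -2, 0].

(x ⊛ y)[n] = Σ(m=0 to 3) x[m] · y[(n-m) mod 4]

Computing each output sample:
(x ⊛ y)[0] = -2
(x ⊛ y)[1] = 0
(x ⊛ y)[2] = -3
(x ⊛ y)[3] = 5

x ⊛ y = [-2, 0, -3, 5]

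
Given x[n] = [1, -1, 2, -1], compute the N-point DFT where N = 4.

X[k] = Σ(n=0 to 3) x[n] · ω_4^(nk)
where ω_4 = e^(-2πi/4)

Computing each X[k]:
X[0] = 1
X[1] = -1
X[2] = 5
X[3] = -1

X = [1, -1, 5, -1]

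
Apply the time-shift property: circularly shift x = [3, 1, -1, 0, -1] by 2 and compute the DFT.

Time shift by 2: X_shifted[k] = ω_5^(2k) · X[k]
Shifted x = [0, -1, 3, 1, -1]

DFT(x[n-2]) = [2, -3.8541-1.1756i, 2.8541+1.9021i, 2.8541-1.9021i, -3.8541+1.1756i]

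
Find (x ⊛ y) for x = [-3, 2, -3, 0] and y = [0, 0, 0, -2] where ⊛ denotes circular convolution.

(x ⊛ y)[n] = Σ(m=0 to 3) x[m] · y[(n-m) mod 4]

Computing each output sample:
(x ⊛ y)[0] = -4
(x ⊛ y)[1] = 6
(x ⊛ y)[2] = 0
(x ⊛ y)[3] = 6

x ⊛ y = [-4, 6, 0, 6]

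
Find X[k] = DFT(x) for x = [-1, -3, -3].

X[k] = Σ(n=0 to 2) x[n] · ω_3^(nk)
where ω_3 = e^(-2πi/3)

Computing each X[k]:
X[0] = -7
X[1] = 2
X[2] = 2

X = [-7, 2, 2]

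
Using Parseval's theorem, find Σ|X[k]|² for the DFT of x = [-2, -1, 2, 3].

Parseval: Σ|x[n]|² = (1/N)Σ|X[k]|², so Σ|X[k]|² = N·Σ|x[n]|² = 4·18.0000

Σ|X[k]|² = N·Σ|x[n]|² = 4·18.0000 = 72.0000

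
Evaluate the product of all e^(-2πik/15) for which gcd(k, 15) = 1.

The primitive 15th roots of unity are ω_15^k for k coprime to 15: k ∈ {1, 2, 4, 7, 8, 11, 13, 14}
Their product equals the constant term of the cyclotomic polynomial Φ_15(x) up to sign.
For n ≥ 3, the product of all primitive nth roots of unity is 1. (For n=1 it is 1; for n=2 it is -1.)

1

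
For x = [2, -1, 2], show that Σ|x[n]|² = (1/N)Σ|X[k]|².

Time domain:
Σ|x[n]|² = |2|² + |-1|² + |2|² = 9.0000

Frequency domain:
(1/3)Σ|X[k]|² = (1/3)(|3|² + |1.5000+2.5981i|² + |1.5000-2.5981i|²) = (1/3)·27.0000 = 9.0000

Both sides agree, confirming Parseval's theorem.

Σ|x[n]|² = (1/N)Σ|X[k]|² = 9.0000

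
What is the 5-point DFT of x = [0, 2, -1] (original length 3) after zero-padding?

Original 3-point DFT: [1, -0.5000-2.5981i, -0.5000+2.5981i]
Zero-padded 5-point DFT provides frequency interpolation.

DFT_5([x, 0, ...]) = [1, 1.4271-1.3143i, -1.9271-2.1266i, -1.9271+2.1266i, 1.4271+1.3143i]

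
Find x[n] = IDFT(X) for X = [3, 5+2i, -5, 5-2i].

x[n] = (1/4) Σ(k=0 to 3) X[k] · e^(2πikn/4)

Computing each x[n]:
x[0] = 2
x[1] = 1
x[2] = -3
x[3] = 3

x = [2, 1, -3, 3]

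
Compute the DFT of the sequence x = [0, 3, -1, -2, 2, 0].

X[k] = Σ(n=0 to 5) x[n] · ω_6^(nk)
where ω_6 = e^(-2πi/6)

Computing each X[k]:
X[0] = 2
X[1] = 3
X[2] = -4.0000-5.1962i
X[3] = 0
X[4] = -4.0000+5.1962i
X[5] = 3

X = [2, 3, -4.0000-5.1962i, 0, -4.0000+5.1962i, 3]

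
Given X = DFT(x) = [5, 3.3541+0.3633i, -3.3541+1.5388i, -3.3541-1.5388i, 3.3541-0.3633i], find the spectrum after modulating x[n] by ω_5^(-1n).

Modulation property: DFT(ω_5^(-1n)·x[n]) = X[(k-1) mod 5], so circularly shift X by 1 positions.

X[k-1] = [3.3541-0.3633i, 5, 3.3541+0.3633i, -3.3541+1.5388i, -3.3541-1.5388i]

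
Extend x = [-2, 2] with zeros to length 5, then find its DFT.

Original 2-point DFT: [0, -4]
Zero-padded 5-point DFT provides frequency interpolation.

DFT_5([x, 0, ...]) = [0, -1.3820-1.9021i, -3.6180-1.1756i, -3.6180+1.1756i, -1.3820+1.9021i]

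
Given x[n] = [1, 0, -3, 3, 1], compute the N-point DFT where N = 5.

X[k] = Σ(n=0 to 4) x[n] · ω_5^(nk)
where ω_5 = e^(-2πi/5)

Computing each X[k]:
X[0] = 2
X[1] = 1.3090+4.4778i
X[2] = 0.1910-5.1186i
X[3] = 0.1910+5.1186i
X[4] = 1.3090-4.4778i

X = [2, 1.3090+4.4778i, 0.1910-5.1186i, 0.1910+5.1186i, 1.3090-4.4778i]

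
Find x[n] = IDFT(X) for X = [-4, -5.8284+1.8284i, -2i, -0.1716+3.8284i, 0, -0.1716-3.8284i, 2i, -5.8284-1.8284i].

x[n] = (1/8) Σ(k=0 to 7) X[k] · e^(2πikn/8)

Computing each x[n]:
x[0] = -2
x[1] = -2
x[2] = 0
x[3] = -1
x[4] = 1
x[5] = 2
x[6] = -1
x[7] = -1

x = [-2, -2, 0, -1, 1, 2, -1, -1]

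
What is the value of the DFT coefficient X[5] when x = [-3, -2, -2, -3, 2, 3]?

X[5] = Σ(n=0 to 5) x[n] · ω_6^(5n) where ω_6 = e^(-2πi/6)
= (-3)·ω_6^0 + (-2)·ω_6^5 + (-2)·ω_6^10 + (-3)·ω_6^15 + (2)·ω_6^20 + (3)·ω_6^25

X[5] = 0.5000-7.7942i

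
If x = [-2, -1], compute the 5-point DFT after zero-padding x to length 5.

Original 2-point DFT: [-3, -1]
Zero-padded 5-point DFT provides frequency interpolation.

DFT_5([x, 0, ...]) = [-3, -2.3090+0.9511i, -1.1910+0.5878i, -1.1910-0.5878i, -2.3090-0.9511i]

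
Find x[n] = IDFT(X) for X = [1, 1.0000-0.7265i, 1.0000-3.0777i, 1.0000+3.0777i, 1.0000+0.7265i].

x[n] = (1/5) Σ(k=0 to 4) X[k] · e^(2πikn/5)

Computing each x[n]:
x[0] = 1
x[1] = 1
x[2] = -1
x[3] = 1
x[4] = -1

x = [1, 1, -1, 1, -1]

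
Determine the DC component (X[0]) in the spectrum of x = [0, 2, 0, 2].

X[0] = Σ(n=0 to 3) x[n] · ω_4^0 = Σ x[n]
= (0) + (2) + (0) + (2)

X[0] = 4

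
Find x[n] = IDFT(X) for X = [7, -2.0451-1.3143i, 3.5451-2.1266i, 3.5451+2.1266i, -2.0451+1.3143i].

x[n] = (1/5) Σ(k=0 to 4) X[k] · e^(2πikn/5)

Computing each x[n]:
x[0] = 2
x[1] = 1
x[2] = 2
x[3] = 3
x[4] = -1

x = [2, 1, 2, 3, -1]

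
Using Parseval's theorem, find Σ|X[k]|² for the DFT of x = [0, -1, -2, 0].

Parseval: Σ|x[n]|² = (1/N)Σ|X[k]|², so Σ|X[k]|² = N·Σ|x[n]|² = 4·5.0000

Σ|X[k]|² = N·Σ|x[n]|² = 4·5.0000 = 20.0000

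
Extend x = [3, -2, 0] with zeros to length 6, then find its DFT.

Original 3-point DFT: [1, 4.0000+1.7321i, 4.0000-1.7321i]
Zero-padded 6-point DFT provides frequency interpolation.

DFT_6([x, 0, ...]) = [1, 2.0000+1.7321i, 4.0000+1.7321i, 5, 4.0000-1.7321i, 2.0000-1.7321i]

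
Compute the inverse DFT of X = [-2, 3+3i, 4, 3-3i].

x[n] = (1/4) Σ(k=0 to 3) X[k] · e^(2πikn/4)

Computing each x[n]:
x[0] = 2
x[1] = -3
x[2] = -1
x[3] = 0

x = [2, -3, -1, 0]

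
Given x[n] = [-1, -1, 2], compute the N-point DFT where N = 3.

X[k] = Σ(n=0 to 2) x[n] · ω_3^(nk)
where ω_3 = e^(-2πi/3)

Computing each X[k]:
X[0] = 0
X[1] = -1.5000+2.5981i
X[2] = -1.5000-2.5981i

X = [0, -1.5000+2.5981i, -1.5000-2.5981i]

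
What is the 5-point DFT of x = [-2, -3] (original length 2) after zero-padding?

Original 2-point DFT: [-5, 1]
Zero-padded 5-point DFT provides frequency interpolation.

DFT_5([x, 0, ...]) = [-5, -2.9271+2.8532i, 0.4271+1.7634i, 0.4271-1.7634i, -2.9271-2.8532i]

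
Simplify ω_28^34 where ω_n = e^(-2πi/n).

Since ω_28^28 = 1, powers reduce modulo 28.
34 mod 28 = 6
So ω_28^34 = ω_28^6 = e^(-2πi·6/28)

ω_28^34 = ω_28^6 = 0.2225-0.9749i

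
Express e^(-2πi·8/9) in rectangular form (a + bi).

ω_9^8 = e^(-2πi·8/9)
= cos(-2π·8/9) + i·sin(-2π·8/9)
= cos(-16π/9) + i·sin(-16π/9)

ω_9^8 = cos(-16π/9) + i·sin(-16π/9) = 0.7660+0.6428i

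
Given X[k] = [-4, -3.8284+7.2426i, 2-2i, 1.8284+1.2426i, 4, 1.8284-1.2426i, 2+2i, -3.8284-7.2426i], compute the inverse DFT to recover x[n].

x[n] = (1/8) Σ(k=0 to 7) X[k] · e^(2πikn/8)

Computing each x[n]:
x[0] = 0
x[1] = -3
x[2] = -2
x[3] = -2
x[4] = 1
x[5] = 2
x[6] = 1
x[7] = -1

x = [0, -3, -2, -2, 1, 2, 1, -1]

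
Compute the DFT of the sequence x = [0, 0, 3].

X[k] = Σ(n=0 to 2) x[n] · ω_3^(nk)
where ω_3 = e^(-2πi/3)

Computing each X[k]:
X[0] = 3
X[1] = -1.5000+2.5981i
X[2] = -1.5000-2.5981i

X = [3, -1.5000+2.5981i, -1.5000-2.5981i]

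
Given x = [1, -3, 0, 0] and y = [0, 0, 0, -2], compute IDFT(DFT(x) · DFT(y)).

(x ⊛ y)[n] = Σ(m=0 to 3) x[m] · y[(n-m) mod 4]

Computing each output sample:
(x ⊛ y)[0] = 6
(x ⊛ y)[1] = 0
(x ⊛ y)[2] = 0
(x ⊛ y)[3] = -2

x ⊛ y = [6, 0, 0, -2]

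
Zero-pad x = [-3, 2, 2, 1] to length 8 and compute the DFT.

Original 4-point DFT: [2, -5-1i, -4, -5+1i]
Zero-padded 8-point DFT provides frequency interpolation.

DFT_8([x, 0, ...]) = [2, -2.2929-4.1213i, -5-1i, -3.7071-0.1213i, -4, -3.7071+0.1213i, -5+1i, -2.2929+4.1213i]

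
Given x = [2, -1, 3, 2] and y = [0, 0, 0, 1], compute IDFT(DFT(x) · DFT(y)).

(x ⊛ y)[n] = Σ(m=0 to 3) x[m] · y[(n-m) mod 4]

Computing each output sample:
(x ⊛ y)[0] = -1
(x ⊛ y)[1] = 3
(x ⊛ y)[2] = 2
(x ⊛ y)[3] = 2

x ⊛ y = [-1, 3, 2, 2]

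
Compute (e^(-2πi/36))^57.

Since ω_36^36 = 1, powers reduce modulo 36.
57 mod 36 = 21
So ω_36^57 = ω_36^21 = e^(-2πi·21/36)

ω_36^57 = ω_36^21 = -0.8660+0.5000i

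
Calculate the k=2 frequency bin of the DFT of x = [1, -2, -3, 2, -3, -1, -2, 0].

X[2] = Σ(n=0 to 7) x[n] · ω_8^(2n) where ω_8 = e^(-2πi/8)
= (1)·ω_8^0 + (-2)·ω_8^2 + (-3)·ω_8^4 + (2)·ω_8^6 + (-3)·ω_8^8 + (-1)·ω_8^10 + (-2)·ω_8^12 + (0)·ω_8^14

X[2] = 3+5i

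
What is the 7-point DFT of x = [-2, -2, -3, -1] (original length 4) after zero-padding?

Original 4-point DFT: [-8, 1+1i, -2, 1-1i]
Zero-padded 7-point DFT provides frequency interpolation.

DFT_7([x, 0, ...]) = [-8, -1.6784+4.9223i, 0.5245-0.1336i, -1.8460-0.5028i, -1.8460+0.5028i, 0.5245+0.1336i, -1.6784-4.9223i]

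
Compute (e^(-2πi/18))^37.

Since ω_18^18 = 1, powers reduce modulo 18.
37 mod 18 = 1
So ω_18^37 = ω_18^1 = e^(-2πi·1/18)

ω_18^37 = ω_18^1 = 0.9397-0.3420i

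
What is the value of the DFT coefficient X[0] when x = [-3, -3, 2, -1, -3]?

X[0] = Σ(n=0 to 4) x[n] · ω_5^0 = Σ x[n]
= (-3) + (-3) + (2) + (-1) + (-3)

X[0] = -8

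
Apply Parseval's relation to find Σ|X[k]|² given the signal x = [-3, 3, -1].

Parseval: Σ|x[n]|² = (1/N)Σ|X[k]|², so Σ|X[k]|² = N·Σ|x[n]|² = 3·19.0000

Σ|X[k]|² = N·Σ|x[n]|² = 3·19.0000 = 57.0000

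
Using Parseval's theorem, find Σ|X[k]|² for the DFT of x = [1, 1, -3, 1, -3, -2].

Parseval: Σ|x[n]|² = (1/N)Σ|X[k]|², so Σ|X[k]|² = N·Σ|x[n]|² = 6·25.0000

Σ|X[k]|² = N·Σ|x[n]|² = 6·25.0000 = 150.0000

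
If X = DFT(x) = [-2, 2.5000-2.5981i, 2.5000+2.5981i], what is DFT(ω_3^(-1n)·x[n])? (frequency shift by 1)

Modulation property: DFT(ω_3^(-1n)·x[n]) = X[(k-1) mod 3], so circularly shift X by 1 positions.

X[k-1] = [2.5000+2.5981i, -2, 2.5000-2.5981i]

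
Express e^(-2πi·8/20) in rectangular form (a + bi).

ω_20^8 = e^(-2πi·8/20)
= cos(-2π·8/20) + i·sin(-2π·8/20)
= cos(-16π/20) + i·sin(-16π/20)

ω_20^8 = cos(-16π/20) + i·sin(-16π/20) = -0.8090-0.5878i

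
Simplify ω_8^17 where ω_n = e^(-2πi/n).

Since ω_8^8 = 1, powers reduce modulo 8.
17 mod 8 = 1
So ω_8^17 = ω_8^1 = e^(-2πi·1/8)

ω_8^17 = ω_8^1 = 0.7071-0.7071i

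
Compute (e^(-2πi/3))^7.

Since ω_3^3 = 1, powers reduce modulo 3.
7 mod 3 = 1
So ω_3^7 = ω_3^1 = e^(-2πi·1/3)

ω_3^7 = ω_3^1 = -0.5000-0.8660i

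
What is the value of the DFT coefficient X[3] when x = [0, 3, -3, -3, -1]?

X[3] = Σ(n=0 to 4) x[n] · ω_5^(3n) where ω_5 = e^(-2πi/5)
= (0)·ω_5^0 + (3)·ω_5^3 + (-3)·ω_5^6 + (-3)·ω_5^9 + (-1)·ω_5^12

X[3] = -3.4721+2.3511i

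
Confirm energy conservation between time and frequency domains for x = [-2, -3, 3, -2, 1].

Time domain:
Σ|x[n]|² = |-2|² + |-3|² + |3|² + |-2|² + |1|² = 27.0000

Frequency domain:
(1/5)Σ|X[k]|² = (1/5)(|-3|² + |-3.4271+0.8653i|² + |-0.0729+7.1064i|² + |-0.0729-7.1064i|² + |-3.4271-0.8653i|²) = (1/5)·135.0000 = 27.0000

Both sides agree, confirming Parseval's theorem.

Σ|x[n]|² = (1/N)Σ|X[k]|² = 27.0000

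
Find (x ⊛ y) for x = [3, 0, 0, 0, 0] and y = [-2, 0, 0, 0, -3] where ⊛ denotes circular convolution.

(x ⊛ y)[n] = Σ(m=0 to 4) x[m] · y[(n-m) mod 5]

Computing each output sample:
(x ⊛ y)[0] = -6
(x ⊛ y)[1] = 0
(x ⊛ y)[2] = 0
(x ⊛ y)[3] = 0
(x ⊛ y)[4] = -9

x ⊛ y = [-6, 0, 0, 0, -9]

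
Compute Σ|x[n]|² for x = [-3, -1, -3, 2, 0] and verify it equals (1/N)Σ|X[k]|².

Time domain:
Σ|x[n]|² = |-3|² + |-1|² + |-3|² + |2|² + |0|² = 23.0000

Frequency domain:
(1/5)Σ|X[k]|² = (1/5)(|-5|² + |-2.5000+3.8900i|² + |-2.5000-4.1675i|² + |-2.5000+4.1675i|² + |-2.5000-3.8900i|²) = (1/5)·115.0000 = 23.0000

Both sides agree, confirming Parseval's theorem.

Σ|x[n]|² = (1/N)Σ|X[k]|² = 23.0000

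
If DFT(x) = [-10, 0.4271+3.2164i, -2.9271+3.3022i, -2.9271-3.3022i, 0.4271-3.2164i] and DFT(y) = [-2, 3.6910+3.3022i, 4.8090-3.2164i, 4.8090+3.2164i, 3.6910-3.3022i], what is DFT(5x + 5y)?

By linearity: DFT(5x + 5y) = 5·DFT(x) + 5·DFT(y)
= 5·[-10, 0.4271+3.2164i, -2.9271+3.3022i, -2.9271-3.3022i, 0.4271-3.2164i] + 5·[-2, 3.6910+3.3022i, 4.8090-3.2164i, 4.8090+3.2164i, 3.6910-3.3022i]

Computing element-wise:
Z[0] = 5·(-10) + 5·(-2) = -60
Z[1] = 5·(0.4271+3.2164i) + 5·(3.6910+3.3022i) = 20.5905+32.5930i
Z[2] = 5·(-2.9271+3.3022i) + 5·(4.8090-3.2164i) = 9.4095+0.4290i
Z[3] = 5·(-2.9271-3.3022i) + 5·(4.8090+3.2164i) = 9.4095-0.4290i
Z[4] = 5·(0.4271-3.2164i) + 5·(3.6910-3.3022i) = 20.5905-32.5930i

DFT(5x + 5y) = 5·X + 5·Y = [-60, 20.5905+32.5930i, 9.4095+0.4290i, 9.4095-0.4290i, 20.5905-32.5930i]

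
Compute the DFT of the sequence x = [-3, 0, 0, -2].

X[k] = Σ(n=0 to 3) x[n] · ω_4^(nk)
where ω_4 = e^(-2πi/4)

Computing each X[k]:
X[0] = -5
X[1] = -3-2i
X[2] = -1
X[3] = -3+2i

X = [-5, -3-2i, -1, -3+2i]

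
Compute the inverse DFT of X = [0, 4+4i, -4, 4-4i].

x[n] = (1/4) Σ(k=0 to 3) X[k] · e^(2πikn/4)

Computing each x[n]:
x[0] = 1
x[1] = -1
x[2] = -3
x[3] = 3

x = [1, -1, -3, 3]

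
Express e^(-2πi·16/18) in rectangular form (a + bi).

ω_18^16 = e^(-2πi·16/18)
= cos(-2π·16/18) + i·sin(-2π·16/18)
= cos(-32π/18) + i·sin(-32π/18)

ω_18^16 = cos(-32π/18) + i·sin(-32π/18) = 0.7660+0.6428i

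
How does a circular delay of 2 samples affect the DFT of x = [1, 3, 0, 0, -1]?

Time shift by 2: X_shifted[k] = ω_5^(2k) · X[k]
Shifted x = [0, -1, 1, 3, 0]

DFT(x[n-2]) = [3, -3.5451+2.1266i, 2.0451-1.3143i, 2.0451+1.3143i, -3.5451-2.1266i]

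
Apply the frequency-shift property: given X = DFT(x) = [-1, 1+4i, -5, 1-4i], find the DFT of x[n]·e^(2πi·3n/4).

Modulation property: DFT(ω_4^(-3n)·x[n]) = X[(k-3) mod 4], so circularly shift X by 3 positions.

X[k-3] = [1+4i, -5, 1-4i, -1]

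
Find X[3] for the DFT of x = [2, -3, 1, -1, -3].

X[3] = Σ(n=0 to 4) x[n] · ω_5^(3n) where ω_5 = e^(-2πi/5)
= (2)·ω_5^0 + (-3)·ω_5^3 + (1)·ω_5^6 + (-1)·ω_5^9 + (-3)·ω_5^12

X[3] = 6.8541-1.9021i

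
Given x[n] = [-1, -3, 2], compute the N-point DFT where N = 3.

X[k] = Σ(n=0 to 2) x[n] · ω_3^(nk)
where ω_3 = e^(-2πi/3)

Computing each X[k]:
X[0] = -2
X[1] = -0.5000+4.3301i
X[2] = -0.5000-4.3301i

X = [-2, -0.5000+4.3301i, -0.5000-4.3301i]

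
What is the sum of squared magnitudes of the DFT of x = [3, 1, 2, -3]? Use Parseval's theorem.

Parseval: Σ|x[n]|² = (1/N)Σ|X[k]|², so Σ|X[k]|² = N·Σ|x[n]|² = 4·23.0000

Σ|X[k]|² = N·Σ|x[n]|² = 4·23.0000 = 92.0000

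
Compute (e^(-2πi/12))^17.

Since ω_12^12 = 1, powers reduce modulo 12.
17 mod 12 = 5
So ω_12^17 = ω_12^5 = e^(-2πi·5/12)

ω_12^17 = ω_12^5 = -0.8660-0.5000i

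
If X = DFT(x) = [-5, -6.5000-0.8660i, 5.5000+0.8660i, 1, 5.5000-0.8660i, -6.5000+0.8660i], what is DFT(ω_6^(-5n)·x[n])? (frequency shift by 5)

Modulation property: DFT(ω_6^(-5n)·x[n]) = X[(k-5) mod 6], so circularly shift X by 5 positions.

X[k-5] = [-6.5000-0.8660i, 5.5000+0.8660i, 1, 5.5000-0.8660i, -6.5000+0.8660i, -5]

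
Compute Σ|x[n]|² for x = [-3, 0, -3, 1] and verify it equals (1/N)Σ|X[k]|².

Time domain:
Σ|x[n]|² = |-3|² + |0|² + |-3|² + |1|² = 19.0000

Frequency domain:
(1/4)Σ|X[k]|² = (1/4)(|-5|² + |1i|² + |-7|² + |-1i|²) = (1/4)·76.0000 = 19.0000

Both sides agree, confirming Parseval's theorem.

Σ|x[n]|² = (1/N)Σ|X[k]|² = 19.0000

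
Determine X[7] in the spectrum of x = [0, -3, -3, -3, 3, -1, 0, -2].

X[7] = Σ(n=0 to 7) x[n] · ω_8^(7n) where ω_8 = e^(-2πi/8)
= (0)·ω_8^0 + (-3)·ω_8^7 + (-3)·ω_8^14 + (-3)·ω_8^21 + (3)·ω_8^28 + (-1)·ω_8^35 + (0)·ω_8^42 + (-2)·ω_8^49

X[7] = -3.7071-5.1213i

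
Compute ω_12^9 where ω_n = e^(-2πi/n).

ω_12^9 = e^(-2πi·9/12)
= cos(-2π·9/12) + i·sin(-2π·9/12)
= cos(-18π/12) + i·sin(-18π/12)

ω_12^9 = cos(-18π/12) + i·sin(-18π/12) = 1i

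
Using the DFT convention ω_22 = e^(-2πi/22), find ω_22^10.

ω_22^10 = e^(-2πi·10/22)
= cos(-2π·10/22) + i·sin(-2π·10/22)
= cos(-20π/22) + i·sin(-20π/22)

ω_22^10 = cos(-20π/22) + i·sin(-20π/22) = -0.9595-0.2817i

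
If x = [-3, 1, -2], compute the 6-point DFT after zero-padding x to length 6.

Original 3-point DFT: [-4, -2.5000-2.5981i, -2.5000+2.5981i]
Zero-padded 6-point DFT provides frequency interpolation.

DFT_6([x, 0, ...]) = [-4, -1.5000+0.8660i, -2.5000-2.5981i, -6, -2.5000+2.5981i, -1.5000-0.8660i]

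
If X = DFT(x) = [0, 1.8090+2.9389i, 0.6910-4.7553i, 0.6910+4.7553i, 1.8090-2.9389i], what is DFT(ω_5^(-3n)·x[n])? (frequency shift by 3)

Modulation property: DFT(ω_5^(-3n)·x[n]) = X[(k-3) mod 5], so circularly shift X by 3 positions.

X[k-3] = [0.6910-4.7553i, 0.6910+4.7553i, 1.8090-2.9389i, 0, 1.8090+2.9389i]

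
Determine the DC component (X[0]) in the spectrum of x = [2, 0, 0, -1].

X[0] = Σ(n=0 to 3) x[n] · ω_4^0 = Σ x[n]
= (2) + (0) + (0) + (-1)

X[0] = 1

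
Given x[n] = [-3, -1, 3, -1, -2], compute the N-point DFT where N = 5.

X[k] = Σ(n=0 to 4) x[n] · ω_5^(nk)
where ω_5 = e^(-2πi/5)

Computing each X[k]:
X[0] = -4
X[1] = -5.5451-3.3022i
X[2] = 0.0451+3.2164i
X[3] = 0.0451-3.2164i
X[4] = -5.5451+3.3022i

X = [-4, -5.5451-3.3022i, 0.0451+3.2164i, 0.0451-3.2164i, -5.5451+3.3022i]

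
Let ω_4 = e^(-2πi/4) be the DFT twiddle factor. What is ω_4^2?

ω_4^2 = e^(-2πi·2/4)
= cos(-2π·2/4) + i·sin(-2π·2/4)
= cos(-4π/4) + i·sin(-4π/4)

ω_4^2 = cos(-4π/4) + i·sin(-4π/4) = -1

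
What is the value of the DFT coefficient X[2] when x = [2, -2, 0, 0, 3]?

X[2] = Σ(n=0 to 4) x[n] · ω_5^(2n) where ω_5 = e^(-2πi/5)
= (2)·ω_5^0 + (-2)·ω_5^2 + (0)·ω_5^4 + (0)·ω_5^6 + (3)·ω_5^8

X[2] = 1.1910+2.9389i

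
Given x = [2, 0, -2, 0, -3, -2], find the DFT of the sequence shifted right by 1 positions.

Time shift by 1: X_shifted[k] = ω_6^(1k) · X[k]
Shifted x = [-2, 2, 0, -2, 0, -3]

DFT(x[n-1]) = [-5, -0.5000-4.3301i, -3.5000-4.3301i, 1, -3.5000+4.3301i, -0.5000+4.3301i]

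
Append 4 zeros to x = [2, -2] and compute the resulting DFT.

Original 2-point DFT: [0, 4]
Zero-padded 6-point DFT provides frequency interpolation.

DFT_6([x, 0, ...]) = [0, 1.0000+1.7321i, 3.0000+1.7321i, 4, 3.0000-1.7321i, 1.0000-1.7321i]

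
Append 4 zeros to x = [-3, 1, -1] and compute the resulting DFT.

Original 3-point DFT: [-3, -3.0000-1.7321i, -3.0000+1.7321i]
Zero-padded 7-point DFT provides frequency interpolation.

DFT_7([x, 0, ...]) = [-3, -2.1540+0.1931i, -2.3216-1.4088i, -4.5245-1.2157i, -4.5245+1.2157i, -2.3216+1.4088i, -2.1540-0.1931i]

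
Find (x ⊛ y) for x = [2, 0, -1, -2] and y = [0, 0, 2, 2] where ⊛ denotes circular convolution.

(x ⊛ y)[n] = Σ(m=0 to 3) x[m] · y[(n-m) mod 4]

Computing each output sample:
(x ⊛ y)[0] = -2
(x ⊛ y)[1] = -6
(x ⊛ y)[2] = 0
(x ⊛ y)[3] = 4

x ⊛ y = [-2, -6, 0, 4]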